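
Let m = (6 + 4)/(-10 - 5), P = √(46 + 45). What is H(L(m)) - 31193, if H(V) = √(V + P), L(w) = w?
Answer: -31193 + √(-6 + 9*√91)/3 ≈ -31190.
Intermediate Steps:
P = √91 ≈ 9.5394
m = -⅔ (m = 10/(-15) = 10*(-1/15) = -⅔ ≈ -0.66667)
H(V) = √(V + √91)
H(L(m)) - 31193 = √(-⅔ + √91) - 31193 = -31193 + √(-⅔ + √91)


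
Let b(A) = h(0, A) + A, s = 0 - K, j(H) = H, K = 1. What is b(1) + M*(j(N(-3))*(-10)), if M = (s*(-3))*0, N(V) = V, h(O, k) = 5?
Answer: 6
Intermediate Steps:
s = -1 (s = 0 - 1*1 = 0 - 1 = -1)
b(A) = 5 + A
M = 0 (M = -1*(-3)*0 = 3*0 = 0)
b(1) + M*(j(N(-3))*(-10)) = (5 + 1) + 0*(-3*(-10)) = 6 + 0*30 = 6 + 0 = 6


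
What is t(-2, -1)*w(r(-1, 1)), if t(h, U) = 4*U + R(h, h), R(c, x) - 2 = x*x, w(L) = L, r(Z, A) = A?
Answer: 2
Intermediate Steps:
R(c, x) = 2 + x² (R(c, x) = 2 + x*x = 2 + x²)
t(h, U) = 2 + h² + 4*U (t(h, U) = 4*U + (2 + h²) = 2 + h² + 4*U)
t(-2, -1)*w(r(-1, 1)) = (2 + (-2)² + 4*(-1))*1 = (2 + 4 - 4)*1 = 2*1 = 2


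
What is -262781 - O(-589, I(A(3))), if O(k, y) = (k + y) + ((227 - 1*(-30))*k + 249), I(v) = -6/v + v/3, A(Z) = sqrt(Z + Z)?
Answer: -111068 + 2*sqrt(6)/3 ≈ -1.1107e+5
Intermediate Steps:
A(Z) = sqrt(2)*sqrt(Z) (A(Z) = sqrt(2*Z) = sqrt(2)*sqrt(Z))
I(v) = -6/v + v/3 (I(v) = -6/v + v*(1/3) = -6/v + v/3)
O(k, y) = 249 + y + 258*k (O(k, y) = (k + y) + ((227 + 30)*k + 249) = (k + y) + (257*k + 249) = (k + y) + (249 + 257*k) = 249 + y + 258*k)
-262781 - O(-589, I(A(3))) = -262781 - (249 + (-6*sqrt(6)/6 + (sqrt(2)*sqrt(3))/3) + 258*(-589)) = -262781 - (249 + (-6*sqrt(6)/6 + sqrt(6)/3) - 151962) = -262781 - (249 + (-sqrt(6) + sqrt(6)/3) - 151962) = -262781 - (249 - 2*sqrt(6)/3 - 151962) = -262781 - (-151713 - 2*sqrt(6)/3) = -262781 + (151713 + 2*sqrt(6)/3) = -111068 + 2*sqrt(6)/3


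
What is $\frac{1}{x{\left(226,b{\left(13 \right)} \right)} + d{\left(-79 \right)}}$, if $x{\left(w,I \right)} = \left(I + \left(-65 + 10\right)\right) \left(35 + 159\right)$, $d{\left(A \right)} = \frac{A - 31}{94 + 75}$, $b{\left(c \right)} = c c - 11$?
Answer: $\frac{169}{3376848} \approx 5.0047 \cdot 10^{-5}$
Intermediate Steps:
$b{\left(c \right)} = -11 + c^{2}$ ($b{\left(c \right)} = c^{2} - 11 = -11 + c^{2}$)
$d{\left(A \right)} = - \frac{31}{169} + \frac{A}{169}$ ($d{\left(A \right)} = \frac{-31 + A}{169} = \left(-31 + A\right) \frac{1}{169} = - \frac{31}{169} + \frac{A}{169}$)
$x{\left(w,I \right)} = -10670 + 194 I$ ($x{\left(w,I \right)} = \left(I - 55\right) 194 = \left(-55 + I\right) 194 = -10670 + 194 I$)
$\frac{1}{x{\left(226,b{\left(13 \right)} \right)} + d{\left(-79 \right)}} = \frac{1}{\left(-10670 + 194 \left(-11 + 13^{2}\right)\right) + \left(- \frac{31}{169} + \frac{1}{169} \left(-79\right)\right)} = \frac{1}{\left(-10670 + 194 \left(-11 + 169\right)\right) - \frac{110}{169}} = \frac{1}{\left(-10670 + 194 \cdot 158\right) - \frac{110}{169}} = \frac{1}{\left(-10670 + 30652\right) - \frac{110}{169}} = \frac{1}{19982 - \frac{110}{169}} = \frac{1}{\frac{3376848}{169}} = \frac{169}{3376848}$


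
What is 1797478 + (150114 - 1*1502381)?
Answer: 445211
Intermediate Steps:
1797478 + (150114 - 1*1502381) = 1797478 + (150114 - 1502381) = 1797478 - 1352267 = 445211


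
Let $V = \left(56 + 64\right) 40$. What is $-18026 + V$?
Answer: $-13226$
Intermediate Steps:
$V = 4800$ ($V = 120 \cdot 40 = 4800$)
$-18026 + V = -18026 + 4800 = -13226$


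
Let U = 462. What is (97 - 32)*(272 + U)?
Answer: 47710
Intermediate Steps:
(97 - 32)*(272 + U) = (97 - 32)*(272 + 462) = 65*734 = 47710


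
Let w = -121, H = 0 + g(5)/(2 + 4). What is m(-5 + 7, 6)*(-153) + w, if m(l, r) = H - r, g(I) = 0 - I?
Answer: 1849/2 ≈ 924.50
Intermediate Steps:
g(I) = -I
H = -⅚ (H = 0 + (-1*5)/(2 + 4) = 0 - 5/6 = 0 + (⅙)*(-5) = 0 - ⅚ = -⅚ ≈ -0.83333)
m(l, r) = -⅚ - r
m(-5 + 7, 6)*(-153) + w = (-⅚ - 1*6)*(-153) - 121 = (-⅚ - 6)*(-153) - 121 = -41/6*(-153) - 121 = 2091/2 - 121 = 1849/2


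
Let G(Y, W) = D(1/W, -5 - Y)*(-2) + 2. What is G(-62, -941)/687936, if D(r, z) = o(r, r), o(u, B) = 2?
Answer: -1/343968 ≈ -2.9072e-6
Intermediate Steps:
D(r, z) = 2
G(Y, W) = -2 (G(Y, W) = 2*(-2) + 2 = -4 + 2 = -2)
G(-62, -941)/687936 = -2/687936 = -2*1/687936 = -1/343968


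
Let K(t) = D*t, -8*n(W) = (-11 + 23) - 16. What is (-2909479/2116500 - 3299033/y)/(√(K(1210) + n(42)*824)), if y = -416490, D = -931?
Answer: -192354481193*I*√125122/11029517875737000 ≈ -0.006169*I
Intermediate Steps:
n(W) = ½ (n(W) = -((-11 + 23) - 16)/8 = -(12 - 16)/8 = -⅛*(-4) = ½)
K(t) = -931*t
(-2909479/2116500 - 3299033/y)/(√(K(1210) + n(42)*824)) = (-2909479/2116500 - 3299033/(-416490))/(√(-931*1210 + (½)*824)) = (-2909479*1/2116500 - 3299033*(-1/416490))/(√(-1126510 + 412)) = (-2909479/2116500 + 3299033/416490)/(√(-1126098)) = 192354481193/(29383369500*((3*I*√125122))) = 192354481193*(-I*√125122/375366)/29383369500 = -192354481193*I*√125122/11029517875737000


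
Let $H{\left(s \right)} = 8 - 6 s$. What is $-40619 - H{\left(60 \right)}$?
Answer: $-40267$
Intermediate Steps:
$-40619 - H{\left(60 \right)} = -40619 - \left(8 - 360\right) = -40619 - -352 = -40619 + 352 = -40267$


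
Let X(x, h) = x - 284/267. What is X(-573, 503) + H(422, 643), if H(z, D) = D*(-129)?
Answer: -22300124/267 ≈ -83521.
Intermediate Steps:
H(z, D) = -129*D
X(x, h) = -284/267 + x (X(x, h) = x - 284*1/267 = x - 284/267 = -284/267 + x)
X(-573, 503) + H(422, 643) = (-284/267 - 573) - 129*643 = -153275/267 - 82947 = -22300124/267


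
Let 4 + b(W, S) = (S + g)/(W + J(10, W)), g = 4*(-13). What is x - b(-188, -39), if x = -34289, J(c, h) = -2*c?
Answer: -548567/16 ≈ -34285.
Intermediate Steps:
g = -52
b(W, S) = -4 + (-52 + S)/(-20 + W) (b(W, S) = -4 + (S - 52)/(W - 2*10) = -4 + (-52 + S)/(W - 20) = -4 + (-52 + S)/(-20 + W))
x - b(-188, -39) = -34289 - (28 - 39 - 4*(-188))/(-20 - 188) = -34289 - (28 - 39 + 752)/(-208) = -34289 - (-1)*741/208 = -34289 - 1*(-57/16) = -34289 + 57/16 = -548567/16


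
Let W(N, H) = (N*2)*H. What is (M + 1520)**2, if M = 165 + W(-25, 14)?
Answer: 970225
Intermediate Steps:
W(N, H) = 2*H*N (W(N, H) = (2*N)*H = 2*H*N)
M = -535 (M = 165 + 2*14*(-25) = 165 - 700 = -535)
(M + 1520)**2 = (-535 + 1520)**2 = 985**2 = 970225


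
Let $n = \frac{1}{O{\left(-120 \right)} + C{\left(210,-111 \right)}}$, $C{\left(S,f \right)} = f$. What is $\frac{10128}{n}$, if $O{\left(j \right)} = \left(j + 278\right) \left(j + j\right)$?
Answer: $-385177968$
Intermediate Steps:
$O{\left(j \right)} = 2 j \left(278 + j\right)$ ($O{\left(j \right)} = \left(278 + j\right) 2 j = 2 j \left(278 + j\right)$)
$n = - \frac{1}{38031}$ ($n = \frac{1}{2 \left(-120\right) \left(278 - 120\right) - 111} = \frac{1}{2 \left(-120\right) 158 - 111} = \frac{1}{-37920 - 111} = \frac{1}{-38031} = - \frac{1}{38031} \approx -2.6294 \cdot 10^{-5}$)
$\frac{10128}{n} = \frac{10128}{- \frac{1}{38031}} = 10128 \left(-38031\right) = -385177968$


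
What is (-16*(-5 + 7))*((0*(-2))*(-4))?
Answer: 0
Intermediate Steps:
(-16*(-5 + 7))*((0*(-2))*(-4)) = (-16*2)*(0*(-4)) = -32*0 = 0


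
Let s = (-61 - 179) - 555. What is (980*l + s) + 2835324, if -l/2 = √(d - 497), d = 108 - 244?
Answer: 2834529 - 1960*I*√633 ≈ 2.8345e+6 - 49313.0*I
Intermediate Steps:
d = -136
l = -2*I*√633 (l = -2*√(-136 - 497) = -2*I*√633 ≈ -50.319*I)
s = -795 (s = -240 - 555 = -795)
(980*l + s) + 2835324 = (980*(-2*I*√633) - 795) + 2835324 = (-1960*I*√633 - 795) + 2835324 = (-795 - 1960*I*√633) + 2835324 = 2834529 - 1960*I*√633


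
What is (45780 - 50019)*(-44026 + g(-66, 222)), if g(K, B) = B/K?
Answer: 2053045197/11 ≈ 1.8664e+8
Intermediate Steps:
(45780 - 50019)*(-44026 + g(-66, 222)) = (45780 - 50019)*(-44026 + 222/(-66)) = -4239*(-44026 + 222*(-1/66)) = -4239*(-44026 - 37/11) = -4239*(-484323/11) = 2053045197/11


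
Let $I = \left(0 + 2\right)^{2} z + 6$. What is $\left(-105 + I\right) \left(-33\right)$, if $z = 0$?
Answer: $3267$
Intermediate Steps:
$I = 6$ ($I = \left(0 + 2\right)^{2} \cdot 0 + 6 = 2^{2} \cdot 0 + 6 = 4 \cdot 0 + 6 = 0 + 6 = 6$)
$\left(-105 + I\right) \left(-33\right) = \left(-105 + 6\right) \left(-33\right) = \left(-99\right) \left(-33\right) = 3267$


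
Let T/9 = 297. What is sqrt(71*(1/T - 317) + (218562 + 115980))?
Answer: sqrt(27524297658)/297 ≈ 558.60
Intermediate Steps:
T = 2673 (T = 9*297 = 2673)
sqrt(71*(1/T - 317) + (218562 + 115980)) = sqrt(71*(1/2673 - 317) + (218562 + 115980)) = sqrt(71*(1/2673 - 317) + 334542) = sqrt(71*(-847340/2673) + 334542) = sqrt(-60161140/2673 + 334542) = sqrt(834069626/2673) = sqrt(27524297658)/297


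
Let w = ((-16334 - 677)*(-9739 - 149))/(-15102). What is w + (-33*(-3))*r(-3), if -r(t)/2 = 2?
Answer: -29030860/2517 ≈ -11534.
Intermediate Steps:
r(t) = -4 (r(t) = -2*2 = -4)
w = -28034128/2517 (w = -17011*(-9888)*(-1/15102) = 168204768*(-1/15102) = -28034128/2517 ≈ -11138.)
w + (-33*(-3))*r(-3) = -28034128/2517 - 33*(-3)*(-4) = -28034128/2517 + 99*(-4) = -28034128/2517 - 396 = -29030860/2517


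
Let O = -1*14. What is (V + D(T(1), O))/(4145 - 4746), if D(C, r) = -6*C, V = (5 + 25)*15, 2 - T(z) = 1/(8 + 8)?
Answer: -3507/4808 ≈ -0.72941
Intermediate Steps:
O = -14
T(z) = 31/16 (T(z) = 2 - 1/(8 + 8) = 2 - 1/16 = 31/16)
V = 450 (V = 30*15 = 450)
(V + D(T(1), O))/(4145 - 4746) = (450 - 6*31/16)/(4145 - 4746) = (450 - 93/8)/(-601) = (3507/8)*(-1/601) = -3507/4808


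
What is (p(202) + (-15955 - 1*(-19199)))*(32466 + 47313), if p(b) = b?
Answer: 274918434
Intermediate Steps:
(p(202) + (-15955 - 1*(-19199)))*(32466 + 47313) = (202 + (-15955 - 1*(-19199)))*(32466 + 47313) = (202 + (-15955 + 19199))*79779 = (202 + 3244)*79779 = 3446*79779 = 274918434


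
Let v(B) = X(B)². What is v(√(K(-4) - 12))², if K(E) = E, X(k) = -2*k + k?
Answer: 256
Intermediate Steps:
X(k) = -k
v(B) = B² (v(B) = (-B)² = B²)
v(√(K(-4) - 12))² = ((√(-4 - 12))²)² = ((√(-16))²)² = ((4*I)²)² = (-16)² = 256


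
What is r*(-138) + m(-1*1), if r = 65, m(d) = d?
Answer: -8971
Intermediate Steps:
r*(-138) + m(-1*1) = 65*(-138) - 1*1 = -8970 - 1 = -8971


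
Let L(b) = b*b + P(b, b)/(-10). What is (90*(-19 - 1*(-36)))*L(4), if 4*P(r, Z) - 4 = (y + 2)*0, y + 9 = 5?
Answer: 24327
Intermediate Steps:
y = -4 (y = -9 + 5 = -4)
P(r, Z) = 1 (P(r, Z) = 1 + ((-4 + 2)*0)/4 = 1 + (-2*0)/4 = 1 + (1/4)*0 = 1 + 0 = 1)
L(b) = -1/10 + b**2 (L(b) = b*b + 1/(-10) = b**2 + 1*(-1/10) = b**2 - 1/10 = -1/10 + b**2)
(90*(-19 - 1*(-36)))*L(4) = (90*(-19 - 1*(-36)))*(-1/10 + 4**2) = (90*(-19 + 36))*(-1/10 + 16) = (90*17)*(159/10) = 1530*(159/10) = 24327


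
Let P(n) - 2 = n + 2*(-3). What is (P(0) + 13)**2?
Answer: 81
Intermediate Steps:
P(n) = -4 + n (P(n) = 2 + (n + 2*(-3)) = 2 + (n - 6) = 2 + (-6 + n) = -4 + n)
(P(0) + 13)**2 = ((-4 + 0) + 13)**2 = (-4 + 13)**2 = 9**2 = 81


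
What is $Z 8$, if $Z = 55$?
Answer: $440$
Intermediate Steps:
$Z 8 = 55 \cdot 8 = 440$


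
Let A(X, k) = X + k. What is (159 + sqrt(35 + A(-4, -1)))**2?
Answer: (159 + sqrt(30))**2 ≈ 27053.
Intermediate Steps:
(159 + sqrt(35 + A(-4, -1)))**2 = (159 + sqrt(35 + (-4 - 1)))**2 = (159 + sqrt(35 - 5))**2 = (159 + sqrt(30))**2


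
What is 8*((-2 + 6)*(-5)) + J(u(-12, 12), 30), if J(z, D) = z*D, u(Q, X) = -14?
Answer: -580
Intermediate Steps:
J(z, D) = D*z
8*((-2 + 6)*(-5)) + J(u(-12, 12), 30) = 8*((-2 + 6)*(-5)) + 30*(-14) = 8*(4*(-5)) - 420 = 8*(-20) - 420 = -160 - 420 = -580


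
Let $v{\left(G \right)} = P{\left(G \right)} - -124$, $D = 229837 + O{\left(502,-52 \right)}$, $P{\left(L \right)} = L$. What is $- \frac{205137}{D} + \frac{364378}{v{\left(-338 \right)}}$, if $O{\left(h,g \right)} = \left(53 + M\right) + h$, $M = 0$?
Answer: $- \frac{41996837747}{24651944} \approx -1703.6$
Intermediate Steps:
$O{\left(h,g \right)} = 53 + h$ ($O{\left(h,g \right)} = \left(53 + 0\right) + h = 53 + h$)
$D = 230392$ ($D = 229837 + \left(53 + 502\right) = 229837 + 555 = 230392$)
$v{\left(G \right)} = 124 + G$ ($v{\left(G \right)} = G - -124 = G + 124 = 124 + G$)
$- \frac{205137}{D} + \frac{364378}{v{\left(-338 \right)}} = - \frac{205137}{230392} + \frac{364378}{124 - 338} = \left(-205137\right) \frac{1}{230392} + \frac{364378}{-214} = - \frac{205137}{230392} + 364378 \left(- \frac{1}{214}\right) = - \frac{205137}{230392} - \frac{182189}{107} = - \frac{41996837747}{24651944}$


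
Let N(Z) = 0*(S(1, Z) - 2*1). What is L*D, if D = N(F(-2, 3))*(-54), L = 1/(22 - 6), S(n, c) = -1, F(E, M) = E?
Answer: 0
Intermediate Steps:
N(Z) = 0 (N(Z) = 0*(-1 - 2*1) = 0*(-1 - 2) = 0*(-3) = 0)
L = 1/16 ≈ 0.062500
D = 0 (D = 0*(-54) = 0)
L*D = (1/16)*0 = 0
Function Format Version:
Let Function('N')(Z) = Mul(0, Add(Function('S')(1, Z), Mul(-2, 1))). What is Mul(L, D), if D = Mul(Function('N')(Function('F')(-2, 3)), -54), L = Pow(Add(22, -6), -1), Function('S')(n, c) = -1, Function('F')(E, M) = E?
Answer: 0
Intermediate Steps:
Function('N')(Z) = 0 (Function('N')(Z) = Mul(0, Add(-1, Mul(-2, 1))) = Mul(0, Add(-1, -2)) = Mul(0, -3) = 0)
L = Rational(1, 16) (L = Pow(16, -1) = Rational(1, 16) ≈ 0.062500)
D = 0 (D = Mul(0, -54) = 0)
Mul(L, D) = Mul(Rational(1, 16), 0) = 0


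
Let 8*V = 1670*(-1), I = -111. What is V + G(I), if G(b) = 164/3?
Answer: -1849/12 ≈ -154.08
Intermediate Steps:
G(b) = 164/3 (G(b) = 164*(1/3) = 164/3)
V = -835/4 (V = (1670*(-1))/8 = (1/8)*(-1670) = -835/4 ≈ -208.75)
V + G(I) = -835/4 + 164/3 = -1849/12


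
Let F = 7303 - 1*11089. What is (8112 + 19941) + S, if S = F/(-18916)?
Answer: 265327167/9458 ≈ 28053.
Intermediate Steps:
F = -3786 (F = 7303 - 11089 = -3786)
S = 1893/9458 (S = -3786/(-18916) = -3786*(-1/18916) = 1893/9458 ≈ 0.20015)
(8112 + 19941) + S = (8112 + 19941) + 1893/9458 = 28053 + 1893/9458 = 265327167/9458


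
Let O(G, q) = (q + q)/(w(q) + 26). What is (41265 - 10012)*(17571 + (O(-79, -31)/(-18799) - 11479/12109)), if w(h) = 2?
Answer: 1749991040099073967/3186919274 ≈ 5.4912e+8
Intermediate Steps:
O(G, q) = q/14 (O(G, q) = (q + q)/(2 + 26) = (2*q)/28 = (2*q)*(1/28) = q/14)
(41265 - 10012)*(17571 + (O(-79, -31)/(-18799) - 11479/12109)) = (41265 - 10012)*(17571 + (((1/14)*(-31))/(-18799) - 11479/12109)) = 31253*(17571 + (-31/14*(-1/18799) - 11479*1/12109)) = 31253*(17571 + (31/263186 - 11479/12109)) = 31253*(17571 - 3020736715/3186919274) = 31253*(55994337826739/3186919274) = 1749991040099073967/3186919274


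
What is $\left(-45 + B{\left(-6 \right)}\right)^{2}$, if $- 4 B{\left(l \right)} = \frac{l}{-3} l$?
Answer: $1764$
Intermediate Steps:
$B{\left(l \right)} = \frac{l^{2}}{12}$ ($B{\left(l \right)} = - \frac{\frac{l}{-3} l}{4} = - \frac{l \left(- \frac{1}{3}\right) l}{4} = - \frac{- \frac{l}{3} l}{4} = - \frac{\left(- \frac{1}{3}\right) l^{2}}{4} = \frac{l^{2}}{12}$)
$\left(-45 + B{\left(-6 \right)}\right)^{2} = \left(-45 + \frac{\left(-6\right)^{2}}{12}\right)^{2} = \left(-45 + \frac{1}{12} \cdot 36\right)^{2} = \left(-45 + 3\right)^{2} = \left(-42\right)^{2} = 1764$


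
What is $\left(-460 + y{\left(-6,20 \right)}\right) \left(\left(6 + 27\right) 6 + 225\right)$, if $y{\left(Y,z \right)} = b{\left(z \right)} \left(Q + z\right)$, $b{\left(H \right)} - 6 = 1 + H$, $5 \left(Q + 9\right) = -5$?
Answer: $-80370$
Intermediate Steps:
$Q = -10$ ($Q = -9 + \frac{1}{5} \left(-5\right) = -9 - 1 = -10$)
$b{\left(H \right)} = 7 + H$ ($b{\left(H \right)} = 6 + \left(1 + H\right) = 7 + H$)
$y{\left(Y,z \right)} = \left(-10 + z\right) \left(7 + z\right)$ ($y{\left(Y,z \right)} = \left(7 + z\right) \left(-10 + z\right) = \left(-10 + z\right) \left(7 + z\right)$)
$\left(-460 + y{\left(-6,20 \right)}\right) \left(\left(6 + 27\right) 6 + 225\right) = \left(-460 + \left(-10 + 20\right) \left(7 + 20\right)\right) \left(\left(6 + 27\right) 6 + 225\right) = \left(-460 + 10 \cdot 27\right) \left(33 \cdot 6 + 225\right) = \left(-460 + 270\right) \left(198 + 225\right) = \left(-190\right) 423 = -80370$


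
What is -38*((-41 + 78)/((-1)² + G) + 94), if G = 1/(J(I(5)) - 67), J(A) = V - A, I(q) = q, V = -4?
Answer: -374756/75 ≈ -4996.8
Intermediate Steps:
J(A) = -4 - A
G = -1/76 (G = 1/((-4 - 1*5) - 67) = 1/((-4 - 5) - 67) = 1/(-9 - 67) = 1/(-76) = -1/76 ≈ -0.013158)
-38*((-41 + 78)/((-1)² + G) + 94) = -38*((-41 + 78)/((-1)² - 1/76) + 94) = -38*(37/(1 - 1/76) + 94) = -38*(37/(75/76) + 94) = -38*(37*(76/75) + 94) = -38*(2812/75 + 94) = -38*9862/75 = -374756/75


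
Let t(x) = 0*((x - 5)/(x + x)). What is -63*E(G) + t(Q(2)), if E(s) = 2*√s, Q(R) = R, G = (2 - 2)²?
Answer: 0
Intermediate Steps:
G = 0 (G = 0² = 0)
t(x) = 0 (t(x) = 0*((-5 + x)/((2*x))) = 0*((-5 + x)*(1/(2*x))) = 0*((-5 + x)/(2*x)) = 0)
-63*E(G) + t(Q(2)) = -126*√0 + 0 = -126*0 + 0 = -63*0 + 0 = 0 + 0 = 0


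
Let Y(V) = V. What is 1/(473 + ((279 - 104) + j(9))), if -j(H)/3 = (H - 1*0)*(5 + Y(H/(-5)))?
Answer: 5/2808 ≈ 0.0017806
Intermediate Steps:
j(H) = -3*H*(5 - H/5) (j(H) = -3*(H - 1*0)*(5 + H/(-5)) = -3*(H + 0)*(5 + H*(-⅕)) = -3*H*(5 - H/5))
1/(473 + ((279 - 104) + j(9))) = 1/(473 + ((279 - 104) + (⅗)*9*(-25 + 9))) = 1/(473 + (175 + (⅗)*9*(-16))) = 1/(473 + (175 - 432/5)) = 1/(473 + 443/5) = 1/(2808/5) = 5/2808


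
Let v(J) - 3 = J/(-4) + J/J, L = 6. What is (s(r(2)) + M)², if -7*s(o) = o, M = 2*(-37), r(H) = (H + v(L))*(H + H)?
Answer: 287296/49 ≈ 5863.2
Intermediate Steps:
v(J) = 4 - J/4 (v(J) = 3 + (J/(-4) + J/J) = 3 + (J*(-¼) + 1) = 3 + (-J/4 + 1) = 3 + (1 - J/4) = 4 - J/4)
r(H) = 2*H*(5/2 + H) (r(H) = (H + (4 - ¼*6))*(H + H) = (H + (4 - 3/2))*(2*H) = (H + 5/2)*(2*H) = (5/2 + H)*(2*H) = 2*H*(5/2 + H))
M = -74
s(o) = -o/7
(s(r(2)) + M)² = (-2*(5 + 2*2)/7 - 74)² = (-2*(5 + 4)/7 - 74)² = (-2*9/7 - 74)² = (-⅐*18 - 74)² = (-18/7 - 74)² = (-536/7)² = 287296/49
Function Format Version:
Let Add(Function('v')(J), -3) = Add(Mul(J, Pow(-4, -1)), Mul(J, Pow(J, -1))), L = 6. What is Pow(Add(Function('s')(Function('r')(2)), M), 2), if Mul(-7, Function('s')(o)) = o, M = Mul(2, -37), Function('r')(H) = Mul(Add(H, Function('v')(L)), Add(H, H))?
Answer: Rational(287296, 49) ≈ 5863.2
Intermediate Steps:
Function('v')(J) = Add(4, Mul(Rational(-1, 4), J)) (Function('v')(J) = Add(3, Add(Mul(J, Pow(-4, -1)), Mul(J, Pow(J, -1)))) = Add(3, Add(Mul(J, Rational(-1, 4)), 1)) = Add(3, Add(Mul(Rational(-1, 4), J), 1)) = Add(3, Add(1, Mul(Rational(-1, 4), J))) = Add(4, Mul(Rational(-1, 4), J)))
Function('r')(H) = Mul(2, H, Add(Rational(5, 2), H)) (Function('r')(H) = Mul(Add(H, Add(4, Mul(Rational(-1, 4), 6))), Add(H, H)) = Mul(Add(H, Add(4, Rational(-3, 2))), Mul(2, H)) = Mul(Add(H, Rational(5, 2)), Mul(2, H)) = Mul(Add(Rational(5, 2), H), Mul(2, H)) = Mul(2, H, Add(Rational(5, 2), H)))
M = -74
Function('s')(o) = Mul(Rational(-1, 7), o)
Pow(Add(Function('s')(Function('r')(2)), M), 2) = Pow(Add(Mul(Rational(-1, 7), Mul(2, Add(5, Mul(2, 2)))), -74), 2) = Pow(Add(Mul(Rational(-1, 7), Mul(2, Add(5, 4))), -74), 2) = Pow(Add(Mul(Rational(-1, 7), Mul(2, 9)), -74), 2) = Pow(Add(Mul(Rational(-1, 7), 18), -74), 2) = Pow(Add(Rational(-18, 7), -74), 2) = Pow(Rational(-536, 7), 2) = Rational(287296, 49)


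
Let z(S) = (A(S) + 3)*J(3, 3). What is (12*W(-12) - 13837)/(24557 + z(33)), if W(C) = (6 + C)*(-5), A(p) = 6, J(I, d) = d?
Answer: -13477/24584 ≈ -0.54820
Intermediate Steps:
W(C) = -30 - 5*C
z(S) = 27 (z(S) = (6 + 3)*3 = 9*3 = 27)
(12*W(-12) - 13837)/(24557 + z(33)) = (12*(-30 - 5*(-12)) - 13837)/(24557 + 27) = (12*(-30 + 60) - 13837)/24584 = (12*30 - 13837)*(1/24584) = (360 - 13837)*(1/24584) = -13477*1/24584 = -13477/24584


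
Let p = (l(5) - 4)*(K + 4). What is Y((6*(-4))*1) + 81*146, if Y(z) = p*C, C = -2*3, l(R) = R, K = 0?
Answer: 11802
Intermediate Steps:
C = -6
p = 4 (p = (5 - 4)*(0 + 4) = 1*4 = 4)
Y(z) = -24 (Y(z) = 4*(-6) = -24)
Y((6*(-4))*1) + 81*146 = -24 + 81*146 = -24 + 11826 = 11802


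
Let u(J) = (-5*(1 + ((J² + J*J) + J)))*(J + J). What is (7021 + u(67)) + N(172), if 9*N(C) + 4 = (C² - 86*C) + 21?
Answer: -54469382/9 ≈ -6.0522e+6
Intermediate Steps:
u(J) = 2*J*(-5 - 10*J² - 5*J) (u(J) = (-5*(1 + ((J² + J²) + J)))*(2*J) = (-5*(1 + (2*J² + J)))*(2*J) = (-5*(1 + (J + 2*J²)))*(2*J) = (-5*(1 + J + 2*J²))*(2*J) = (-5 - 10*J² - 5*J)*(2*J) = 2*J*(-5 - 10*J² - 5*J))
N(C) = 17/9 - 86*C/9 + C²/9 (N(C) = -4/9 + ((C² - 86*C) + 21)/9 = -4/9 + (21 + C² - 86*C)/9 = -4/9 + (7/3 - 86*C/9 + C²/9) = 17/9 - 86*C/9 + C²/9)
(7021 + u(67)) + N(172) = (7021 - 10*67*(1 + 67 + 2*67²)) + (17/9 - 86/9*172 + (⅑)*172²) = (7021 - 10*67*(1 + 67 + 2*4489)) + (17/9 - 14792/9 + (⅑)*29584) = (7021 - 10*67*(1 + 67 + 8978)) + (17/9 - 14792/9 + 29584/9) = (7021 - 10*67*9046) + 14809/9 = (7021 - 6060820) + 14809/9 = -6053799 + 14809/9 = -54469382/9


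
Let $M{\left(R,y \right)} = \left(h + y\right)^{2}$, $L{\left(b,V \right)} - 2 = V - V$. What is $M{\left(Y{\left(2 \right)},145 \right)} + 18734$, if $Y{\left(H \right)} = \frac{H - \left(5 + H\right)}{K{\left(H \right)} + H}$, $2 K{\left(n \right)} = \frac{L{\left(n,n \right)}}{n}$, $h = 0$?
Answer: $39759$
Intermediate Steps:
$L{\left(b,V \right)} = 2$ ($L{\left(b,V \right)} = 2 + \left(V - V\right) = 2 + 0 = 2$)
$K{\left(n \right)} = \frac{1}{n}$ ($K{\left(n \right)} = \frac{2 \frac{1}{n}}{2} = \frac{1}{n}$)
$Y{\left(H \right)} = - \frac{5}{H + \frac{1}{H}}$ ($Y{\left(H \right)} = \frac{H - \left(5 + H\right)}{\frac{1}{H} + H} = - \frac{5}{H + \frac{1}{H}}$)
$M{\left(R,y \right)} = y^{2}$ ($M{\left(R,y \right)} = \left(0 + y\right)^{2} = y^{2}$)
$M{\left(Y{\left(2 \right)},145 \right)} + 18734 = 145^{2} + 18734 = 21025 + 18734 = 39759$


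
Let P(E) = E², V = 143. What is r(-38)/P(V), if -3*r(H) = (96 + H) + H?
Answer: -20/61347 ≈ -0.00032601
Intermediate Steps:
r(H) = -32 - 2*H/3 (r(H) = -((96 + H) + H)/3 = -(96 + 2*H)/3 = -32 - 2*H/3)
r(-38)/P(V) = (-32 - ⅔*(-38))/(143²) = (-32 + 76/3)/20449 = -20/3*1/20449 = -20/61347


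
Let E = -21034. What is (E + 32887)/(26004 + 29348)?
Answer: 11853/55352 ≈ 0.21414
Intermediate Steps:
(E + 32887)/(26004 + 29348) = (-21034 + 32887)/(26004 + 29348) = 11853/55352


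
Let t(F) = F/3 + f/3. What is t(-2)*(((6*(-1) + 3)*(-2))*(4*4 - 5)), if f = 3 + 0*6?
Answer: 22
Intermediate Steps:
f = 3 (f = 3 + 0 = 3)
t(F) = 1 + F/3 (t(F) = F/3 + 3/3 = F*(⅓) + 3*(⅓) = F/3 + 1 = 1 + F/3)
t(-2)*(((6*(-1) + 3)*(-2))*(4*4 - 5)) = (1 + (⅓)*(-2))*(((6*(-1) + 3)*(-2))*(4*4 - 5)) = (1 - ⅔)*(((-6 + 3)*(-2))*(16 - 5)) = (-3*(-2)*11)/3 = (6*11)/3 = (⅓)*66 = 22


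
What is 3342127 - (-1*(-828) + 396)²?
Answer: 1843951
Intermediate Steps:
3342127 - (-1*(-828) + 396)² = 3342127 - (828 + 396)² = 3342127 - 1*1224² = 3342127 - 1*1498176 = 3342127 - 1498176 = 1843951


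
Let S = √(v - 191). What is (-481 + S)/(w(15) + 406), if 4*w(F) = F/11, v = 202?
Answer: -21164/17879 + 44*√11/17879 ≈ -1.1756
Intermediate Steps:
S = √11 (S = √(202 - 191) = √11 ≈ 3.3166)
w(F) = F/44 (w(F) = (F/11)/4 = F/44)
(-481 + S)/(w(15) + 406) = (-481 + √11)/((1/44)*15 + 406) = (-481 + √11)/(15/44 + 406) = (-481 + √11)/(17879/44) = (-481 + √11)*(44/17879) = -21164/17879 + 44*√11/17879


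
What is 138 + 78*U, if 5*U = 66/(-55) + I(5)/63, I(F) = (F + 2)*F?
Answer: 9596/75 ≈ 127.95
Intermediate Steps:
I(F) = F*(2 + F) (I(F) = (2 + F)*F = F*(2 + F))
U = -29/225 (U = (66/(-55) + (5*(2 + 5))/63)/5 = (66*(-1/55) + (5*7)*(1/63))/5 = (-6/5 + 35*(1/63))/5 = (-6/5 + 5/9)/5 = (1/5)*(-29/45) = -29/225 ≈ -0.12889)
138 + 78*U = 138 + 78*(-29/225) = 138 - 754/75 = 9596/75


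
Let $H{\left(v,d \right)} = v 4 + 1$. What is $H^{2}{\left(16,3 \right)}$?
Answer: $4225$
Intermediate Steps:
$H{\left(v,d \right)} = 1 + 4 v$ ($H{\left(v,d \right)} = 4 v + 1 = 1 + 4 v$)
$H^{2}{\left(16,3 \right)} = \left(1 + 4 \cdot 16\right)^{2} = \left(1 + 64\right)^{2} = 65^{2} = 4225$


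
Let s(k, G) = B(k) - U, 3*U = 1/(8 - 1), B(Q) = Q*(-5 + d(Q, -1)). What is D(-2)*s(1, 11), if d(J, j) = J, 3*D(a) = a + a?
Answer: 340/63 ≈ 5.3968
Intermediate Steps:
D(a) = 2*a/3 (D(a) = (a + a)/3 = (2*a)/3 = 2*a/3)
B(Q) = Q*(-5 + Q)
U = 1/21 (U = 1/(3*(8 - 1)) = (⅓)/7 = (⅓)*(⅐) = 1/21 ≈ 0.047619)
s(k, G) = -1/21 + k*(-5 + k) (s(k, G) = k*(-5 + k) - 1*1/21 = k*(-5 + k) - 1/21 = -1/21 + k*(-5 + k))
D(-2)*s(1, 11) = ((⅔)*(-2))*(-1/21 + 1*(-5 + 1)) = -4*(-1/21 + 1*(-4))/3 = -4*(-1/21 - 4)/3 = -4/3*(-85/21) = 340/63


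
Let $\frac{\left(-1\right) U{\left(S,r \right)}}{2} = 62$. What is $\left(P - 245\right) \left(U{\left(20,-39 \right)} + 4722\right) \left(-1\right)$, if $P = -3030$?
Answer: $15058450$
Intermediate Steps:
$U{\left(S,r \right)} = -124$ ($U{\left(S,r \right)} = \left(-2\right) 62 = -124$)
$\left(P - 245\right) \left(U{\left(20,-39 \right)} + 4722\right) \left(-1\right) = \left(-3030 - 245\right) \left(-124 + 4722\right) \left(-1\right) = \left(-3275\right) 4598 \left(-1\right) = \left(-15058450\right) \left(-1\right) = 15058450$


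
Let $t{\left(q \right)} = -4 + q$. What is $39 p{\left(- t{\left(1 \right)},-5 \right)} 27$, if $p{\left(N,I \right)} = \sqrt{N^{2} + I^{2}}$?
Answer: $1053 \sqrt{34} \approx 6140.0$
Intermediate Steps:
$p{\left(N,I \right)} = \sqrt{I^{2} + N^{2}}$
$39 p{\left(- t{\left(1 \right)},-5 \right)} 27 = 39 \sqrt{\left(-5\right)^{2} + \left(- (-4 + 1)\right)^{2}} \cdot 27 = 39 \sqrt{25 + \left(\left(-1\right) \left(-3\right)\right)^{2}} \cdot 27 = 39 \sqrt{25 + 3^{2}} \cdot 27 = 39 \sqrt{25 + 9} \cdot 27 = 39 \sqrt{34} \cdot 27 = 1053 \sqrt{34}$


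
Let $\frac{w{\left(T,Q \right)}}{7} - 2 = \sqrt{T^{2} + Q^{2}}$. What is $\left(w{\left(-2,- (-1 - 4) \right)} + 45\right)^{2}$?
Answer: $4902 + 826 \sqrt{29} \approx 9350.1$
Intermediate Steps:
$w{\left(T,Q \right)} = 14 + 7 \sqrt{Q^{2} + T^{2}}$ ($w{\left(T,Q \right)} = 14 + 7 \sqrt{T^{2} + Q^{2}} = 14 + 7 \sqrt{Q^{2} + T^{2}}$)
$\left(w{\left(-2,- (-1 - 4) \right)} + 45\right)^{2} = \left(\left(14 + 7 \sqrt{\left(- (-1 - 4)\right)^{2} + \left(-2\right)^{2}}\right) + 45\right)^{2} = \left(\left(14 + 7 \sqrt{\left(\left(-1\right) \left(-5\right)\right)^{2} + 4}\right) + 45\right)^{2} = \left(\left(14 + 7 \sqrt{5^{2} + 4}\right) + 45\right)^{2} = \left(\left(14 + 7 \sqrt{25 + 4}\right) + 45\right)^{2} = \left(\left(14 + 7 \sqrt{29}\right) + 45\right)^{2} = \left(59 + 7 \sqrt{29}\right)^{2}$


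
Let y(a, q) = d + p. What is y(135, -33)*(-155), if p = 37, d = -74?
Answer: 5735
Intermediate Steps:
y(a, q) = -37 (y(a, q) = -74 + 37 = -37)
y(135, -33)*(-155) = -37*(-155) = 5735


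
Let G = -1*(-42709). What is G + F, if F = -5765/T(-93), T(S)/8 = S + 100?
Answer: 2385939/56 ≈ 42606.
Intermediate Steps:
T(S) = 800 + 8*S (T(S) = 8*(S + 100) = 8*(100 + S) = 800 + 8*S)
G = 42709
F = -5765/56 (F = -5765/(800 + 8*(-93)) = -5765/(800 - 744) = -5765/56 ≈ -102.95)
G + F = 42709 - 5765/56 = 2385939/56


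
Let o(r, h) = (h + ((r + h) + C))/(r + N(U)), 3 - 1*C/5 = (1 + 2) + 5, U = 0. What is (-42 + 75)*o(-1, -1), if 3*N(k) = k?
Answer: 924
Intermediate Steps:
N(k) = k/3
C = -25 (C = 15 - 5*((1 + 2) + 5) = 15 - 5*(3 + 5) = 15 - 5*8 = 15 - 40 = -25)
o(r, h) = (-25 + r + 2*h)/r (o(r, h) = (h + ((r + h) - 25))/(r + (⅓)*0) = (h + ((h + r) - 25))/(r + 0) = (h + (-25 + h + r))/r = (-25 + r + 2*h)/r)
(-42 + 75)*o(-1, -1) = (-42 + 75)*((-25 - 1 + 2*(-1))/(-1)) = 33*(-(-25 - 1 - 2)) = 33*(-1*(-28)) = 33*28 = 924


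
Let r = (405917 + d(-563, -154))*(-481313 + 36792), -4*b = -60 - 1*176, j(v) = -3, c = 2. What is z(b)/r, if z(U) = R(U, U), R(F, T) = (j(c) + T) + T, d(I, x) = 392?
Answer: -5/7852734043 ≈ -6.3672e-10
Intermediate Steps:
b = 59 (b = -(-60 - 1*176)/4 = -(-60 - 176)/4 = -1/4*(-236) = 59)
R(F, T) = -3 + 2*T (R(F, T) = (-3 + T) + T = -3 + 2*T)
z(U) = -3 + 2*U
r = -180612882989 (r = (405917 + 392)*(-481313 + 36792) = 406309*(-444521) = -180612882989)
z(b)/r = (-3 + 2*59)/(-180612882989) = (-3 + 118)*(-1/180612882989) = 115*(-1/180612882989) = -5/7852734043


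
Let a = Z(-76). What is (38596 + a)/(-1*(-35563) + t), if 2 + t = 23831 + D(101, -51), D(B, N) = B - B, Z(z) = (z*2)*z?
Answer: 12537/14848 ≈ 0.84436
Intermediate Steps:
Z(z) = 2*z**2 (Z(z) = (2*z)*z = 2*z**2)
a = 11552 (a = 2*(-76)**2 = 2*5776 = 11552)
D(B, N) = 0
t = 23829 (t = -2 + (23831 + 0) = -2 + 23831 = 23829)
(38596 + a)/(-1*(-35563) + t) = (38596 + 11552)/(-1*(-35563) + 23829) = 50148/(35563 + 23829) = 50148/59392 = 50148*(1/59392) = 12537/14848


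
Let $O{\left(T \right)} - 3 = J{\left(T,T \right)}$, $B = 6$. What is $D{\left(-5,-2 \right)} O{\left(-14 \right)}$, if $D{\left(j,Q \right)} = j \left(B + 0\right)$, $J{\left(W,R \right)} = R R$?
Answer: $-5970$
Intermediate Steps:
$J{\left(W,R \right)} = R^{2}$
$O{\left(T \right)} = 3 + T^{2}$
$D{\left(j,Q \right)} = 6 j$ ($D{\left(j,Q \right)} = j \left(6 + 0\right) = j 6 = 6 j$)
$D{\left(-5,-2 \right)} O{\left(-14 \right)} = 6 \left(-5\right) \left(3 + \left(-14\right)^{2}\right) = - 30 \left(3 + 196\right) = \left(-30\right) 199 = -5970$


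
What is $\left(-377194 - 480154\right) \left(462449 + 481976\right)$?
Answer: $-809700884900$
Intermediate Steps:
$\left(-377194 - 480154\right) \left(462449 + 481976\right) = \left(-857348\right) 944425 = -809700884900$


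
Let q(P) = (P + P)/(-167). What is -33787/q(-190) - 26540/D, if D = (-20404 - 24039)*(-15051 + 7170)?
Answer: -1976290576287607/133097007540 ≈ -14849.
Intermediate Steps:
q(P) = -2*P/167 (q(P) = (2*P)*(-1/167) = -2*P/167)
D = 350255283 (D = -44443*(-7881) = 350255283)
-33787/q(-190) - 26540/D = -33787/((-2/167*(-190))) - 26540/350255283 = -33787/380/167 - 26540*1/350255283 = -33787*167/380 - 26540/350255283 = -5642429/380 - 26540/350255283 = -1976290576287607/133097007540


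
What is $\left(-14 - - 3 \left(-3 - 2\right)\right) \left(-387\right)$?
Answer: $11223$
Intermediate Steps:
$\left(-14 - - 3 \left(-3 - 2\right)\right) \left(-387\right) = \left(-14 - \left(-3\right) \left(-5\right)\right) \left(-387\right) = \left(-14 - 15\right) \left(-387\right) = \left(-29\right) \left(-387\right) = 11223$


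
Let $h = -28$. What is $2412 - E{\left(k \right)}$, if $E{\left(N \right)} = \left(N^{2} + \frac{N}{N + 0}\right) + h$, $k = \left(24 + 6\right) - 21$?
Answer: $2358$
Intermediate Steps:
$k = 9$ ($k = 30 - 21 = 9$)
$E{\left(N \right)} = -27 + N^{2}$ ($E{\left(N \right)} = \left(N^{2} + \frac{N}{N + 0}\right) - 28 = \left(N^{2} + \frac{N}{N}\right) - 28 = \left(N^{2} + 1\right) - 28 = \left(1 + N^{2}\right) - 28 = -27 + N^{2}$)
$2412 - E{\left(k \right)} = 2412 - \left(-27 + 9^{2}\right) = 2412 - \left(-27 + 81\right) = 2412 - 54 = 2358$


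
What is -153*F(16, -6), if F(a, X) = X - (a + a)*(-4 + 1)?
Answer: -13770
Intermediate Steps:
F(a, X) = X + 6*a (F(a, X) = X - 2*a*(-3) = X - (-6)*a = X + 6*a)
-153*F(16, -6) = -153*(-6 + 6*16) = -153*(-6 + 96) = -153*90 = -13770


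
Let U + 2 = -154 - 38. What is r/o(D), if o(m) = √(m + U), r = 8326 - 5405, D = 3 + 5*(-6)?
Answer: -2921*I*√221/221 ≈ -196.49*I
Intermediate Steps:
U = -194 (U = -2 + (-154 - 38) = -2 - 192 = -194)
D = -27 (D = 3 - 30 = -27)
r = 2921
o(m) = √(-194 + m) (o(m) = √(m - 194) = √(-194 + m))
r/o(D) = 2921/(√(-194 - 27)) = 2921/(√(-221)) = 2921/((I*√221)) = 2921*(-I*√221/221) = -2921*I*√221/221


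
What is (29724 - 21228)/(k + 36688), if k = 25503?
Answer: 8496/62191 ≈ 0.13661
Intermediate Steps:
(29724 - 21228)/(k + 36688) = (29724 - 21228)/(25503 + 36688) = 8496/62191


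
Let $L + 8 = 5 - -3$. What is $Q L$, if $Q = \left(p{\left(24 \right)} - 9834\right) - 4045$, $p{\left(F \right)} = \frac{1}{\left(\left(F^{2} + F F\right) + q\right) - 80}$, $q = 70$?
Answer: $0$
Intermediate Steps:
$L = 0$ ($L = -8 + \left(5 - -3\right) = -8 + \left(5 + 3\right) = -8 + 8 = 0$)
$p{\left(F \right)} = \frac{1}{-10 + 2 F^{2}}$ ($p{\left(F \right)} = \frac{1}{\left(\left(F^{2} + F F\right) + 70\right) - 80} = \frac{1}{\left(\left(F^{2} + F^{2}\right) + 70\right) - 80} = \frac{1}{\left(2 F^{2} + 70\right) - 80} = \frac{1}{\left(70 + 2 F^{2}\right) - 80} = \frac{1}{-10 + 2 F^{2}}$)
$Q = - \frac{15849817}{1142}$ ($Q = \left(\frac{1}{2 \left(-5 + 24^{2}\right)} - 9834\right) - 4045 = \left(\frac{1}{2 \left(-5 + 576\right)} - 9834\right) - 4045 = \left(\frac{1}{2 \cdot 571} - 9834\right) - 4045 = \left(\frac{1}{2} \cdot \frac{1}{571} - 9834\right) - 4045 = \left(\frac{1}{1142} - 9834\right) - 4045 = - \frac{11230427}{1142} - 4045 = - \frac{15849817}{1142} \approx -13879.0$)
$Q L = \left(- \frac{15849817}{1142}\right) 0 = 0$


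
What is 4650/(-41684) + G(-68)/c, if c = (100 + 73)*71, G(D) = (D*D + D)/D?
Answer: -29954389/256002286 ≈ -0.11701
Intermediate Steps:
G(D) = (D + D²)/D (G(D) = (D² + D)/D = (D + D²)/D)
c = 12283 (c = 173*71 = 12283)
4650/(-41684) + G(-68)/c = 4650/(-41684) + (1 - 68)/12283 = 4650*(-1/41684) - 67*1/12283 = -2325/20842 - 67/12283 = -29954389/256002286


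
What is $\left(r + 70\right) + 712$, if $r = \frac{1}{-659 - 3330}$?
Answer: $\frac{3119397}{3989} \approx 782.0$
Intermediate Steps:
$r = - \frac{1}{3989}$ ($r = \frac{1}{-3989} = - \frac{1}{3989} \approx -0.00025069$)
$\left(r + 70\right) + 712 = \left(- \frac{1}{3989} + 70\right) + 712 = \frac{279229}{3989} + 712 = \frac{3119397}{3989}$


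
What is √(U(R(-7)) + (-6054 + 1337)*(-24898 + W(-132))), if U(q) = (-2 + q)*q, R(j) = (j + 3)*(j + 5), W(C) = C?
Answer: √118066558 ≈ 10866.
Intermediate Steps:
R(j) = (3 + j)*(5 + j)
U(q) = q*(-2 + q)
√(U(R(-7)) + (-6054 + 1337)*(-24898 + W(-132))) = √((15 + (-7)² + 8*(-7))*(-2 + (15 + (-7)² + 8*(-7))) + (-6054 + 1337)*(-24898 - 132)) = √((15 + 49 - 56)*(-2 + (15 + 49 - 56)) - 4717*(-25030)) = √(8*(-2 + 8) + 118066510) = √(8*6 + 118066510) = √(48 + 118066510) = √118066558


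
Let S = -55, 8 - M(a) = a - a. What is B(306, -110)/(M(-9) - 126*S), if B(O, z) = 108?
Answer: 54/3469 ≈ 0.015566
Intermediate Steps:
M(a) = 8 (M(a) = 8 - (a - a) = 8 - 1*0 = 8 + 0 = 8)
B(306, -110)/(M(-9) - 126*S) = 108/(8 - 126*(-55)) = 108/(8 + 6930) = 108/6938 = 108*(1/6938) = 54/3469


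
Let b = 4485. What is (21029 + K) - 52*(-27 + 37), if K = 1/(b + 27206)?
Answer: 649950720/31691 ≈ 20509.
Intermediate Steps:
K = 1/31691 (K = 1/(4485 + 27206) = 1/31691 ≈ 3.1555e-5)
(21029 + K) - 52*(-27 + 37) = (21029 + 1/31691) - 52*(-27 + 37) = 666430040/31691 - 52*10 = 666430040/31691 - 520 = 649950720/31691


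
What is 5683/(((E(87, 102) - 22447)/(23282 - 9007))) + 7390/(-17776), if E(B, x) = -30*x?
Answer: -721131692965/226706216 ≈ -3180.9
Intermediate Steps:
5683/(((E(87, 102) - 22447)/(23282 - 9007))) + 7390/(-17776) = 5683/(((-30*102 - 22447)/(23282 - 9007))) + 7390/(-17776) = 5683/(((-3060 - 22447)/14275)) + 7390*(-1/17776) = 5683/((-25507*1/14275)) - 3695/8888 = 5683/(-25507/14275) - 3695/8888 = 5683*(-14275/25507) - 3695/8888 = -81124825/25507 - 3695/8888 = -721131692965/226706216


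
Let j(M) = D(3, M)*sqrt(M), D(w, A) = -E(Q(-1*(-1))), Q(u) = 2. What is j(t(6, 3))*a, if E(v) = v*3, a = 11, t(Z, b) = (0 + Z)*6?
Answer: -396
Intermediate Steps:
t(Z, b) = 6*Z (t(Z, b) = Z*6 = 6*Z)
E(v) = 3*v
D(w, A) = -6 (D(w, A) = -3*2 = -1*6 = -6)
j(M) = -6*sqrt(M)
j(t(6, 3))*a = -6*sqrt(6*6)*11 = -6*sqrt(36)*11 = -6*6*11 = -36*11 = -396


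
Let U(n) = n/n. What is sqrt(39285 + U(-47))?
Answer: sqrt(39286) ≈ 198.21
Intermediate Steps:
U(n) = 1
sqrt(39285 + U(-47)) = sqrt(39285 + 1) = sqrt(39286)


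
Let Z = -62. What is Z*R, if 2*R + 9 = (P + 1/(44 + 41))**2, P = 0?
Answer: 2015744/7225 ≈ 279.00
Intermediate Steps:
R = -32512/7225 (R = -9/2 + (0 + 1/(44 + 41))**2/2 = -9/2 + (0 + 1/85)**2/2 = -9/2 + (1/85)**2/2 = -9/2 + (1/2)*(1/7225) = -9/2 + 1/14450 = -32512/7225 ≈ -4.4999)
Z*R = -62*(-32512/7225) = 2015744/7225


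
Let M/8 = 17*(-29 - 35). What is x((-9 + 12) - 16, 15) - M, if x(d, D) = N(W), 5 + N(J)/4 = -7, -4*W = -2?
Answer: 8656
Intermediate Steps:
W = ½ (W = -¼*(-2) = ½ ≈ 0.50000)
N(J) = -48 (N(J) = -20 + 4*(-7) = -20 - 28 = -48)
M = -8704 (M = 8*(17*(-29 - 35)) = 8*(17*(-64)) = 8*(-1088) = -8704)
x(d, D) = -48
x((-9 + 12) - 16, 15) - M = -48 - 1*(-8704) = -48 + 8704 = 8656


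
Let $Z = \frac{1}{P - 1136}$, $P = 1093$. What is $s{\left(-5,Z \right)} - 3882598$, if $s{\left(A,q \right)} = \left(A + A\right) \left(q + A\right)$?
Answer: $- \frac{166949554}{43} \approx -3.8825 \cdot 10^{6}$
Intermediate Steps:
$Z = - \frac{1}{43}$ ($Z = \frac{1}{1093 - 1136} = \frac{1}{-43} = - \frac{1}{43} \approx -0.023256$)
$s{\left(A,q \right)} = 2 A \left(A + q\right)$
$s{\left(-5,Z \right)} - 3882598 = 2 \left(-5\right) \left(-5 - \frac{1}{43}\right) - 3882598 = 2 \left(-5\right) \left(- \frac{216}{43}\right) - 3882598 = \frac{2160}{43} - 3882598 = - \frac{166949554}{43}$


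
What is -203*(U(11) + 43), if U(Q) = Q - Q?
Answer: -8729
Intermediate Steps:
U(Q) = 0
-203*(U(11) + 43) = -203*(0 + 43) = -203*43 = -8729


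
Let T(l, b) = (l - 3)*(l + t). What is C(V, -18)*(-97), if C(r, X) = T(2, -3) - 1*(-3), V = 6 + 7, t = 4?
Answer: 291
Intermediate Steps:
V = 13
T(l, b) = (-3 + l)*(4 + l) (T(l, b) = (l - 3)*(l + 4) = (-3 + l)*(4 + l))
C(r, X) = -3 (C(r, X) = (-12 + 2 + 2²) - 1*(-3) = (-12 + 2 + 4) + 3 = -6 + 3 = -3)
C(V, -18)*(-97) = -3*(-97) = 291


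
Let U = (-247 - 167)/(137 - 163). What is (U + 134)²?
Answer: 3798601/169 ≈ 22477.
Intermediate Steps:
U = 207/13 (U = -414/(-26) = -414*(-1/26) = 207/13 ≈ 15.923)
(U + 134)² = (207/13 + 134)² = (1949/13)² = 3798601/169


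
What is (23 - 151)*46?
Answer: -5888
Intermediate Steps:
(23 - 151)*46 = -128*46 = -5888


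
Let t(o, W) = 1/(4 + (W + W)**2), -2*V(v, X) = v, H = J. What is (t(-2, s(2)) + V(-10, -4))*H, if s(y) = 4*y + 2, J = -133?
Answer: -268793/404 ≈ -665.33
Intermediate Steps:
H = -133
V(v, X) = -v/2
s(y) = 2 + 4*y
t(o, W) = 1/(4 + 4*W**2) (t(o, W) = 1/(4 + (2*W)**2) = 1/(4 + 4*W**2))
(t(-2, s(2)) + V(-10, -4))*H = (1/(4*(1 + (2 + 4*2)**2)) - 1/2*(-10))*(-133) = (1/(4*(1 + (2 + 8)**2)) + 5)*(-133) = (1/(4*(1 + 10**2)) + 5)*(-133) = (1/(4*(1 + 100)) + 5)*(-133) = ((1/4)/101 + 5)*(-133) = ((1/4)*(1/101) + 5)*(-133) = (1/404 + 5)*(-133) = (2021/404)*(-133) = -268793/404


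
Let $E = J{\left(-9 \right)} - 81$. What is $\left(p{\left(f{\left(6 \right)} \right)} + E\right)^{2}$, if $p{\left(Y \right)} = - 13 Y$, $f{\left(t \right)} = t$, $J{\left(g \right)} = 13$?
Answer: $21316$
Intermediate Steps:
$E = -68$ ($E = 13 - 81 = -68$)
$\left(p{\left(f{\left(6 \right)} \right)} + E\right)^{2} = \left(\left(-13\right) 6 - 68\right)^{2} = \left(-78 - 68\right)^{2} = \left(-146\right)^{2} = 21316$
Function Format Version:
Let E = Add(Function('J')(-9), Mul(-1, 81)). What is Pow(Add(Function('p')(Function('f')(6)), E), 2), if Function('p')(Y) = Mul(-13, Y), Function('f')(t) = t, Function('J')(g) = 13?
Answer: 21316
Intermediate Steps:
E = -68 (E = Add(13, Mul(-1, 81)) = Add(13, -81) = -68)
Pow(Add(Function('p')(Function('f')(6)), E), 2) = Pow(Add(Mul(-13, 6), -68), 2) = Pow(Add(-78, -68), 2) = Pow(-146, 2) = 21316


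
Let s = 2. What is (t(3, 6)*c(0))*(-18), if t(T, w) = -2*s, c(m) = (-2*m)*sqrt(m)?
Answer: 0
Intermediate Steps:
c(m) = -2*m**(3/2)
t(T, w) = -4 (t(T, w) = -2*2 = -4)
(t(3, 6)*c(0))*(-18) = -(-8)*0**(3/2)*(-18) = -(-8)*0*(-18) = -4*0*(-18) = 0*(-18) = 0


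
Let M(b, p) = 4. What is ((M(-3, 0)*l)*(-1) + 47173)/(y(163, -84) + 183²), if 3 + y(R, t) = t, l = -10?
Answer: 47213/33402 ≈ 1.4135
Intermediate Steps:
y(R, t) = -3 + t
((M(-3, 0)*l)*(-1) + 47173)/(y(163, -84) + 183²) = ((4*(-10))*(-1) + 47173)/((-3 - 84) + 183²) = (-40*(-1) + 47173)/(-87 + 33489) = (40 + 47173)/33402 = 47213*(1/33402) = 47213/33402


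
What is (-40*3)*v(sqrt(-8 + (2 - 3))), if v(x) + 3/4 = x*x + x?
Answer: 1170 - 360*I ≈ 1170.0 - 360.0*I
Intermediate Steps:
v(x) = -3/4 + x + x**2 (v(x) = -3/4 + (x*x + x) = -3/4 + (x**2 + x) = -3/4 + (x + x**2) = -3/4 + x + x**2)
(-40*3)*v(sqrt(-8 + (2 - 3))) = (-40*3)*(-3/4 + sqrt(-8 + (2 - 3)) + (sqrt(-8 + (2 - 3)))**2) = -120*(-3/4 + sqrt(-8 - 1) + (sqrt(-8 - 1))**2) = -120*(-3/4 + sqrt(-9) + (sqrt(-9))**2) = -120*(-3/4 + 3*I + (3*I)**2) = -120*(-3/4 + 3*I - 9) = -120*(-39/4 + 3*I) = 1170 - 360*I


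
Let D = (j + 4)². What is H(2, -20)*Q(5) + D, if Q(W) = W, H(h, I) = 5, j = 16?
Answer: 425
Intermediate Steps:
D = 400 (D = (16 + 4)² = 20² = 400)
H(2, -20)*Q(5) + D = 5*5 + 400 = 25 + 400 = 425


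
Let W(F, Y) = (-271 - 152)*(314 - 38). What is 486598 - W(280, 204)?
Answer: 603346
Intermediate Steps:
W(F, Y) = -116748 (W(F, Y) = -423*276 = -116748)
486598 - W(280, 204) = 486598 - 1*(-116748) = 486598 + 116748 = 603346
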